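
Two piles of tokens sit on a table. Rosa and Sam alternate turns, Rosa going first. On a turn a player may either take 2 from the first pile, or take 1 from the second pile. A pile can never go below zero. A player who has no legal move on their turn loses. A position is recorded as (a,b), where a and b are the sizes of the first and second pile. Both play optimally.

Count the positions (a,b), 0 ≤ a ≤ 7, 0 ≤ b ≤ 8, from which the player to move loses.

Classify positions by backward induction: terminal positions (no move available) are L. From any other position, the mover wins iff some move reaches an L.
Every move lowers a or b (never raises either), so fill the grid row by row in increasing a, and left to right within a row: each cell's successors are then already labelled.
      b=0  b=1  b=2  b=3  b=4  b=5  b=6  b=7  b=8
a=0:    L    W    L    W    L    W    L    W    L
a=1:    L    W    L    W    L    W    L    W    L
a=2:    W    L    W    L    W    L    W    L    W
a=3:    W    L    W    L    W    L    W    L    W
a=4:    L    W    L    W    L    W    L    W    L
a=5:    L    W    L    W    L    W    L    W    L
a=6:    W    L    W    L    W    L    W    L    W
a=7:    W    L    W    L    W    L    W    L    W
Cells with no legal move (terminal, hence L): (0,0), (1,0).
The remaining L cells, each justified by listing all of its moves:
(0,2): the only move is to (0,1)(W), a W ⇒ L
(0,4): the only move is to (0,3)(W), a W ⇒ L
(0,6): the only move is to (0,5)(W), a W ⇒ L
(0,8): the only move is to (0,7)(W), a W ⇒ L
(1,2): the only move is to (1,1)(W), a W ⇒ L
(1,4): the only move is to (1,3)(W), a W ⇒ L
(1,6): the only move is to (1,5)(W), a W ⇒ L
(1,8): the only move is to (1,7)(W), a W ⇒ L
(2,1): moves to (0,1)(W), (2,0)(W); every one is W ⇒ L
(2,3): moves to (0,3)(W), (2,2)(W); every one is W ⇒ L
(2,5): moves to (0,5)(W), (2,4)(W); every one is W ⇒ L
(2,7): moves to (0,7)(W), (2,6)(W); every one is W ⇒ L
(3,1): moves to (1,1)(W), (3,0)(W); every one is W ⇒ L
(3,3): moves to (1,3)(W), (3,2)(W); every one is W ⇒ L
(3,5): moves to (1,5)(W), (3,4)(W); every one is W ⇒ L
(3,7): moves to (1,7)(W), (3,6)(W); every one is W ⇒ L
(4,0): the only move is to (2,0)(W), a W ⇒ L
(4,2): moves to (2,2)(W), (4,1)(W); every one is W ⇒ L
(4,4): moves to (2,4)(W), (4,3)(W); every one is W ⇒ L
(4,6): moves to (2,6)(W), (4,5)(W); every one is W ⇒ L
(4,8): moves to (2,8)(W), (4,7)(W); every one is W ⇒ L
(5,0): the only move is to (3,0)(W), a W ⇒ L
(5,2): moves to (3,2)(W), (5,1)(W); every one is W ⇒ L
(5,4): moves to (3,4)(W), (5,3)(W); every one is W ⇒ L
(5,6): moves to (3,6)(W), (5,5)(W); every one is W ⇒ L
(5,8): moves to (3,8)(W), (5,7)(W); every one is W ⇒ L
(6,1): moves to (4,1)(W), (6,0)(W); every one is W ⇒ L
(6,3): moves to (4,3)(W), (6,2)(W); every one is W ⇒ L
(6,5): moves to (4,5)(W), (6,4)(W); every one is W ⇒ L
(6,7): moves to (4,7)(W), (6,6)(W); every one is W ⇒ L
(7,1): moves to (5,1)(W), (7,0)(W); every one is W ⇒ L
(7,3): moves to (5,3)(W), (7,2)(W); every one is W ⇒ L
(7,5): moves to (5,5)(W), (7,4)(W); every one is W ⇒ L
(7,7): moves to (5,7)(W), (7,6)(W); every one is W ⇒ L
Every other cell has at least one move into one of the L cells above, so it is W.
L cells per row: a=0: 5, a=1: 5, a=2: 4, a=3: 4, a=4: 5, a=5: 5, a=6: 4, a=7: 4; total 36.

36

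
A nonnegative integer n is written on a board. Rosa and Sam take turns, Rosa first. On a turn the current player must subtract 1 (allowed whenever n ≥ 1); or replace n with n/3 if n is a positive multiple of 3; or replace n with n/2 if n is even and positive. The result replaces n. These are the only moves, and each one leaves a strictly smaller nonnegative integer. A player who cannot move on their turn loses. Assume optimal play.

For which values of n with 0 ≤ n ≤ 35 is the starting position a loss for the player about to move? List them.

0, 2, 5, 7, 9, 11, 13, 16, 19, 23, 25, 28, 30, 34

Compute win/loss labels from the base case upward. A position with no move is L. Any other position is W if it can reach an L in one move, else L.
n=0: no move → L
n=1: →0(L), so W
n=2: →1(W) only, which is W, so L
n=3: →2(L), so W
n=4: →2(L), so W
n=5: →4(W) only, which is W, so L
n=6: →2(L), so W
n=7: →6(W) only, which is W, so L
n=8: →7(L), so W
n=9: →3(W), 8(W) — all W, so L
n=10: →5(L), so W
n=11: →10(W) only, which is W, so L
n=12: →11(L), so W
n=13: →12(W) only, which is W, so L
n=14: →7(L), so W
n=15: →5(L), so W
n=16: →8(W), 15(W) — all W, so L
n=17: →16(L), so W
n=18: →9(L), so W
n=19: →18(W) only, which is W, so L
n=20: →19(L), so W
n=21: →7(L), so W
n=22: →11(L), so W
n=23: →22(W) only, which is W, so L
n=24: →23(L), so W
n=25: →24(W) only, which is W, so L
n=26: →13(L), so W
n=27: →9(L), so W
n=28: →14(W), 27(W) — all W, so L
n=29: →28(L), so W
n=30: →10(W), 15(W), 29(W) — all W, so L
n=31: →30(L), so W
n=32: →16(L), so W
n=33: →11(L), so W
n=34: →17(W), 33(W) — all W, so L
n=35: →34(L), so W
Reading off the rows marked L gives the requested list; there are 14 such values of n.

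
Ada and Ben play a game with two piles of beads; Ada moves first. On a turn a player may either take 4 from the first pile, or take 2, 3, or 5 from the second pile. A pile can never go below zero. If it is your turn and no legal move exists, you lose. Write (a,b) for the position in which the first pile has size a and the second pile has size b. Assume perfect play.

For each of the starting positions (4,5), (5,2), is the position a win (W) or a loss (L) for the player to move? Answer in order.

Compute win/loss labels from the base case upward. A position with no move is L. Any other position is W if it can reach an L in one move, else L.
No move ever increases a pile, so every position that can arise here has a ≤ 5 and b ≤ 5; it is enough to label the cells with 0 ≤ a ≤ 5 and 0 ≤ b ≤ 5.
Every move lowers a or b (never raises either), so fill the grid row by row in increasing a, and left to right within a row: each cell's successors are then already labelled.
      b=0  b=1  b=2  b=3  b=4  b=5
a=0:    L    L    W    W    W    W
a=1:    L    L    W    W    W    W
a=2:    L    L    W    W    W    W
a=3:    L    L    W    W    W    W
a=4:    W    W    L    L    W    W
a=5:    W    W    L    L    W    W
Cells with no legal move (terminal, hence L): (0,0), (0,1), (1,0), (1,1), (2,0), (2,1), (3,0), (3,1).
The remaining L cells, each justified by listing all of its moves:
(4,2): moves to (0,2)(W), (4,0)(W); every one is W ⇒ L
(4,3): moves to (0,3)(W), (4,1)(W), (4,0)(W); every one is W ⇒ L
(5,2): moves to (1,2)(W), (5,0)(W); every one is W ⇒ L
(5,3): moves to (1,3)(W), (5,1)(W), (5,0)(W); every one is W ⇒ L
Every other cell has at least one move into one of the L cells above, so it is W.
(4,5): the move to (4,3) reaches an L cell, so W
(5,2): one of the L cells justified above, so L

(4,5): W, (5,2): L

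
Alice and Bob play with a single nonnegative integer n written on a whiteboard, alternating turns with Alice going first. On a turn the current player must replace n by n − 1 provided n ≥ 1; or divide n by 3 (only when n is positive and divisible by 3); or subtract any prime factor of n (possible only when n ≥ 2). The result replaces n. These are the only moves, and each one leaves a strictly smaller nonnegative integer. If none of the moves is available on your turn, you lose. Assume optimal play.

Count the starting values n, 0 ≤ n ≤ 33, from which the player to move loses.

Label each position W (a win for the player to move) or L (a loss). A position with no legal move is L; any other position is W exactly when some move reaches an L, and L when every move reaches a W.
n=0: no move → L
n=1: can move to 0, which is L ⇒ W
n=2: can move to 0, which is L ⇒ W
n=3: can move to 0, which is L ⇒ W
n=4: moves to 2(W), 3(W); every one is W ⇒ L
n=5: can move to 0, which is L ⇒ W
n=6: can move to 4, which is L ⇒ W
n=7: can move to 0, which is L ⇒ W
n=8: moves to 6(W), 7(W); every one is W ⇒ L
n=9: can move to 8, which is L ⇒ W
n=10: can move to 8, which is L ⇒ W
n=11: can move to 0, which is L ⇒ W
n=12: can move to 4, which is L ⇒ W
n=13: can move to 0, which is L ⇒ W
n=14: moves to 7(W), 12(W), 13(W); every one is W ⇒ L
n=15: can move to 14, which is L ⇒ W
n=16: can move to 14, which is L ⇒ W
n=17: can move to 0, which is L ⇒ W
n=18: moves to 6(W), 15(W), 16(W), 17(W); every one is W ⇒ L
n=19: can move to 0, which is L ⇒ W
n=20: can move to 18, which is L ⇒ W
n=21: can move to 14, which is L ⇒ W
n=22: moves to 11(W), 20(W), 21(W); every one is W ⇒ L
n=23: can move to 0, which is L ⇒ W
n=24: can move to 8, which is L ⇒ W
n=25: moves to 20(W), 24(W); every one is W ⇒ L
n=26: can move to 25, which is L ⇒ W
n=27: moves to 9(W), 24(W), 26(W); every one is W ⇒ L
n=28: can move to 27, which is L ⇒ W
n=29: can move to 0, which is L ⇒ W
n=30: can move to 25, which is L ⇒ W
n=31: can move to 0, which is L ⇒ W
n=32: moves to 30(W), 31(W); every one is W ⇒ L
n=33: can move to 22, which is L ⇒ W
L entries with 0 ≤ n ≤ 33: n = 0, 4, 8, 14, 18, 22, 25, 27, 32; that makes 9.

9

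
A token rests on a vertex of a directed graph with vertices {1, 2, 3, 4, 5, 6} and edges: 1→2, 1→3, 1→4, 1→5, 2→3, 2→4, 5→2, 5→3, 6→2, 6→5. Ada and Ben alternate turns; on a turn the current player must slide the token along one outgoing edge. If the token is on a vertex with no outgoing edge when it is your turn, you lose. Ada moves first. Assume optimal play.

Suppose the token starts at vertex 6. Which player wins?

Ben wins.

Positions with no move are L. A position that does have a move is losing for the player to move precisely when every available move leads to a winning position for the opponent. Fill in the labels:
Every edge goes from a vertex to one that appears earlier in the order 3, 4, 2, 5, 6, 1, so processing vertices in that order labels each vertex after all of its successors.
3: no outgoing edge → L
4: no outgoing edge → L
2: can move to 4, which is L ⇒ W
5: can move to 3, which is L ⇒ W
6: moves to 5(W), 2(W); every one is W ⇒ L
1: can move to 4, which is L ⇒ W
Every move from 6 reaches a W position, so the mover loses.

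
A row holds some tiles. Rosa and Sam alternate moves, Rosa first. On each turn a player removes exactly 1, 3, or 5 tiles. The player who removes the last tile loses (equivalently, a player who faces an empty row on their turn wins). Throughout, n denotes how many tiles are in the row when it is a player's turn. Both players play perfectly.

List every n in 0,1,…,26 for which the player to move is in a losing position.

Build the W/L table. Terminal = W. A non-terminal position is W if it has a move to some L; otherwise it is L.
n=0: no move; the opponent has just taken the last tile and therefore loses → W
n=1: the only move is to 0(W), a W ⇒ L
n=2: can move to 1, which is L ⇒ W
n=3: moves to 2(W), 0(W); every one is W ⇒ L
n=4: can move to 3, which is L ⇒ W
n=5: moves to 4(W), 2(W), 0(W); every one is W ⇒ L
n=6: can move to 5, which is L ⇒ W
n=7: moves to 6(W), 4(W), 2(W); every one is W ⇒ L
n=8: can move to 7, which is L ⇒ W
n=9: moves to 8(W), 6(W), 4(W); every one is W ⇒ L
n=10: can move to 9, which is L ⇒ W
n=11: moves to 10(W), 8(W), 6(W); every one is W ⇒ L
n=12: can move to 11, which is L ⇒ W
n=13: moves to 12(W), 10(W), 8(W); every one is W ⇒ L
n=14: can move to 13, which is L ⇒ W
n=15: moves to 14(W), 12(W), 10(W); every one is W ⇒ L
n=16: can move to 15, which is L ⇒ W
n=17: moves to 16(W), 14(W), 12(W); every one is W ⇒ L
n=18: can move to 17, which is L ⇒ W
n=19: moves to 18(W), 16(W), 14(W); every one is W ⇒ L
n=20: can move to 19, which is L ⇒ W
n=21: moves to 20(W), 18(W), 16(W); every one is W ⇒ L
n=22: can move to 21, which is L ⇒ W
n=23: moves to 22(W), 20(W), 18(W); every one is W ⇒ L
n=24: can move to 23, which is L ⇒ W
n=25: moves to 24(W), 22(W), 20(W); every one is W ⇒ L
n=26: can move to 25, which is L ⇒ W
Reading off the rows marked L gives the requested list; there are 13 such values of n.

1, 3, 5, 7, 9, 11, 13, 15, 17, 19, 21, 23, 25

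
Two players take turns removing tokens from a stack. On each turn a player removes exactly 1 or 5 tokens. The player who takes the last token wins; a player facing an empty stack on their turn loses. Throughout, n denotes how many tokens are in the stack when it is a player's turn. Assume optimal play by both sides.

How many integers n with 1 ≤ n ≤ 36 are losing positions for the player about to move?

18

Compute win/loss labels from the base case upward. A position with no move is L. Any other position is W if it can reach an L in one move, else L.
n=0: no move → L
n=1: →0(L), so W
n=2: →1(W) only, which is W, so L
n=3: →2(L), so W
n=4: →3(W) only, which is W, so L
n=5: →4(L), so W
n=6: →5(W), 1(W) — all W, so L
n=7: →6(L), so W
n=8: →7(W), 3(W) — all W, so L
n=9: →8(L), so W
n=10: →9(W), 5(W) — all W, so L
n=11: →10(L), so W
n=12: →11(W), 7(W) — all W, so L
n=13: →12(L), so W
n=14: →13(W), 9(W) — all W, so L
n=15: →14(L), so W
n=16: →15(W), 11(W) — all W, so L
n=17: →16(L), so W
n=18: →17(W), 13(W) — all W, so L
n=19: →18(L), so W
n=20: →19(W), 15(W) — all W, so L
n=21: →20(L), so W
n=22: →21(W), 17(W) — all W, so L
n=23: →22(L), so W
n=24: →23(W), 19(W) — all W, so L
n=25: →24(L), so W
n=26: →25(W), 21(W) — all W, so L
n=27: →26(L), so W
n=28: →27(W), 23(W) — all W, so L
n=29: →28(L), so W
n=30: →29(W), 25(W) — all W, so L
n=31: →30(L), so W
n=32: →31(W), 27(W) — all W, so L
n=33: →32(L), so W
n=34: →33(W), 29(W) — all W, so L
n=35: →34(L), so W
n=36: →35(W), 31(W) — all W, so L
L entries with 1 ≤ n ≤ 36 (n=0 is outside the asked range and is not counted): n = 2, 4, 6, 8, 10, 12, 14, 16, 18, 20, 22, 24, 26, 28, 30, 32, 34, 36; that makes 18.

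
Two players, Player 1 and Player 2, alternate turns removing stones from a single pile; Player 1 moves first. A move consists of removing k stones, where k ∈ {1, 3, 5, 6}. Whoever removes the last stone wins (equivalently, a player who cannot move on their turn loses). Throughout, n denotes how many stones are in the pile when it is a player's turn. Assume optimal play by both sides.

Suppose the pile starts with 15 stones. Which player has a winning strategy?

Player 2 wins.

Positions with no move are L. A position that does have a move is losing for the player to move precisely when every available move leads to a winning position for the opponent. Fill in the labels:
n=0: no move → L
n=1: →0(L), so W
n=2: →1(W) only, which is W, so L
n=3: →2(L), so W
n=4: →3(W), 1(W) — all W, so L
n=5: →4(L), so W
n=6: →0(L), so W
n=7: →4(L), so W
n=8: →2(L), so W
n=9: →4(L), so W
n=10: →4(L), so W
n=11: →10(W), 8(W), 6(W), 5(W) — all W, so L
n=12: →11(L), so W
n=13: →12(W), 10(W), 8(W), 7(W) — all W, so L
n=14: →13(L), so W
n=15: →14(W), 12(W), 10(W), 9(W) — all W, so L
The starting position 15 is L: whatever Player 1 does, the opponent receives a W position.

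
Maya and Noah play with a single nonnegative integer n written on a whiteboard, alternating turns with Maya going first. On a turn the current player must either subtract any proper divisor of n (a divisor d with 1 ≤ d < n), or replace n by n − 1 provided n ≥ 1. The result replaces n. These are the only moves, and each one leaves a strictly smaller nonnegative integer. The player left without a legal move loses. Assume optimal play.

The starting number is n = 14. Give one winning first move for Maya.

Move to 7.

Classify positions by backward induction: terminal positions (no move available) are L. From any other position, the mover wins iff some move reaches an L.
n=0: no move → L
n=1: W (go to 0, an L position)
n=2: L (sole option 1(W) is W)
n=3: W (go to 2, an L position)
n=4: W (go to 2, an L position)
n=5: L (sole option 4(W) is W)
n=6: W (go to 5, an L position)
n=7: L (sole option 6(W) is W)
n=8: W (go to 7, an L position)
n=9: L (options 6(W), 8(W) are all W)
n=10: W (go to 5, an L position)
n=11: L (sole option 10(W) is W)
n=12: W (go to 9, an L position)
n=13: L (sole option 12(W) is W)
n=14: W (go to 7, an L position)
From 14, the L positions reachable in one move are: 7, 13. Any move reaching one of these is winning.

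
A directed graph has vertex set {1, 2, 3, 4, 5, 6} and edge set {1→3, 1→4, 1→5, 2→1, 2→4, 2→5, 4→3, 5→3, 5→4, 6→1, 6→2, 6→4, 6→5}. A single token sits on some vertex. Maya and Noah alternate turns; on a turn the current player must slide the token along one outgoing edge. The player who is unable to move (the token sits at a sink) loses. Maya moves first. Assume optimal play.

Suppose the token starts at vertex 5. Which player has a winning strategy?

Maya wins.

Positions with no move are L. A position that does have a move is losing for the player to move precisely when every available move leads to a winning position for the opponent. Fill in the labels:
Every edge goes from a vertex to one that appears earlier in the order 3, 4, 5, 1, 2, 6, so processing vertices in that order labels each vertex after all of its successors.
3: no outgoing edge → L
4: W (go to 3, an L position)
5: W (go to 3, an L position)
1: W (go to 3, an L position)
2: L (options 1(W), 5(W), 4(W) are all W)
6: W (go to 2, an L position)
The starting position 5 is W: Maya should move to 3, handing over an L position.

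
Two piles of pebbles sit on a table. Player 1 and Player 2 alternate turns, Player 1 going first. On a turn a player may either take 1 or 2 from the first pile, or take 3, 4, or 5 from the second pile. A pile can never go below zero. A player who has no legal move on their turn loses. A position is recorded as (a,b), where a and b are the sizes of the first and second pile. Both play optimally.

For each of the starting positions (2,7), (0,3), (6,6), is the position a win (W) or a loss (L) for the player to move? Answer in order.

(2,7): L, (0,3): W, (6,6): W

Label each position W (a win for the player to move) or L (a loss). A position with no legal move is L; any other position is W exactly when some move reaches an L, and L when every move reaches a W.
No move ever increases a pile, so every position that can arise here has a ≤ 6 and b ≤ 7; it is enough to label the cells with 0 ≤ a ≤ 6 and 0 ≤ b ≤ 7.
Every move lowers a or b (never raises either), so fill the grid row by row in increasing a, and left to right within a row: each cell's successors are then already labelled.
      b=0  b=1  b=2  b=3  b=4  b=5  b=6  b=7
a=0:    L    L    L    W    W    W    W    W
a=1:    W    W    W    L    L    L    W    W
a=2:    W    W    W    W    W    W    L    L
a=3:    L    L    L    W    W    W    W    W
a=4:    W    W    W    L    L    L    W    W
a=5:    W    W    W    W    W    W    L    L
a=6:    L    L    L    W    W    W    W    W
Cells with no legal move (terminal, hence L): (0,0), (0,1), (0,2).
The remaining L cells, each justified by listing all of its moves:
(1,3): moves to (0,3)(W), (1,0)(W); every one is W ⇒ L
(1,4): moves to (0,4)(W), (1,1)(W), (1,0)(W); every one is W ⇒ L
(1,5): moves to (0,5)(W), (1,2)(W), (1,1)(W), (1,0)(W); every one is W ⇒ L
(2,6): moves to (1,6)(W), (0,6)(W), (2,3)(W), (2,2)(W), (2,1)(W); every one is W ⇒ L
(2,7): moves to (1,7)(W), (0,7)(W), (2,4)(W), (2,3)(W), (2,2)(W); every one is W ⇒ L
(3,0): moves to (2,0)(W), (1,0)(W); every one is W ⇒ L
(3,1): moves to (2,1)(W), (1,1)(W); every one is W ⇒ L
(3,2): moves to (2,2)(W), (1,2)(W); every one is W ⇒ L
(4,3): moves to (3,3)(W), (2,3)(W), (4,0)(W); every one is W ⇒ L
(4,4): moves to (3,4)(W), (2,4)(W), (4,1)(W), (4,0)(W); every one is W ⇒ L
(4,5): moves to (3,5)(W), (2,5)(W), (4,2)(W), (4,1)(W), (4,0)(W); every one is W ⇒ L
(5,6): moves to (4,6)(W), (3,6)(W), (5,3)(W), (5,2)(W), (5,1)(W); every one is W ⇒ L
(5,7): moves to (4,7)(W), (3,7)(W), (5,4)(W), (5,3)(W), (5,2)(W); every one is W ⇒ L
(6,0): moves to (5,0)(W), (4,0)(W); every one is W ⇒ L
(6,1): moves to (5,1)(W), (4,1)(W); every one is W ⇒ L
(6,2): moves to (5,2)(W), (4,2)(W); every one is W ⇒ L
Every other cell has at least one move into one of the L cells above, so it is W.
(2,7): one of the L cells justified above, so L
(0,3): the move to (0,0) reaches an L cell, so W
(6,6): the move to (5,6) reaches an L cell, so W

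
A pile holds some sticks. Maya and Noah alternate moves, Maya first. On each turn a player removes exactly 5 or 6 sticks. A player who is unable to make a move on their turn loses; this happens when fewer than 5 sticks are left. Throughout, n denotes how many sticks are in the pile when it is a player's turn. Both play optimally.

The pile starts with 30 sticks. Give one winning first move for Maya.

Remove 5, leaving 25.

Work bottom-up. With no move the player to move loses. Otherwise the position is W if at least one move leads to an L position for the opponent, and L if every move leads to a W.
n=0: no move → L
n=1: no move → L
n=2: no move → L
n=3: no move → L
n=4: no move → L
n=5: W (go to 0, an L position)
n=6: W (go to 1, an L position)
n=7: W (go to 2, an L position)
n=8: W (go to 3, an L position)
n=9: W (go to 4, an L position)
n=10: W (go to 4, an L position)
n=11: L (options 6(W), 5(W) are all W)
n=12: L (options 7(W), 6(W) are all W)
n=13: L (options 8(W), 7(W) are all W)
n=14: L (options 9(W), 8(W) are all W)
n=15: L (options 10(W), 9(W) are all W)
n=16: W (go to 11, an L position)
n=17: W (go to 12, an L position)
n=18: W (go to 13, an L position)
n=19: W (go to 14, an L position)
n=20: W (go to 15, an L position)
n=21: W (go to 15, an L position)
n=22: L (options 17(W), 16(W) are all W)
n=23: L (options 18(W), 17(W) are all W)
n=24: L (options 19(W), 18(W) are all W)
n=25: L (options 20(W), 19(W) are all W)
n=26: L (options 21(W), 20(W) are all W)
n=27: W (go to 22, an L position)
n=28: W (go to 23, an L position)
n=29: W (go to 24, an L position)
n=30: W (go to 25, an L position)
From 30, the L positions reachable in one move are: 25, 24. Any move reaching one of these is winning.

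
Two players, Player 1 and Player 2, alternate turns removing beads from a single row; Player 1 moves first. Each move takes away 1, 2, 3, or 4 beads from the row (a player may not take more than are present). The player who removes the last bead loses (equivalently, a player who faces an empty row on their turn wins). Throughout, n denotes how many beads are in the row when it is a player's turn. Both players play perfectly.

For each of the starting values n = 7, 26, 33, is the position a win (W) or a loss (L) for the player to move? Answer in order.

7: W, 26: L, 33: W

Compute win/loss labels from the base case upward. A position with no move is W. Any other position is W if it can reach an L in one move, else L.
n=0: no move; the opponent has just taken the last bead and therefore loses → W
n=1: →0(W) only, which is W, so L
n=2: →1(L), so W
n=3: →1(L), so W
n=4: →1(L), so W
n=5: →1(L), so W
n=6: →5(W), 4(W), 3(W), 2(W) — all W, so L
n=7: →6(L), so W
n=8: →6(L), so W
n=9: →6(L), so W
n=10: →6(L), so W
n=11: →10(W), 9(W), 8(W), 7(W) — all W, so L
n=12: →11(L), so W
n=13: →11(L), so W
n=14: →11(L), so W
n=15: →11(L), so W
n=16: →15(W), 14(W), 13(W), 12(W) — all W, so L
n=17: →16(L), so W
n=18: →16(L), so W
n=19: →16(L), so W
n=20: →16(L), so W
n=21: →20(W), 19(W), 18(W), 17(W) — all W, so L
n=22: →21(L), so W
n=23: →21(L), so W
n=24: →21(L), so W
n=25: →21(L), so W
n=26: →25(W), 24(W), 23(W), 22(W) — all W, so L
n=27: →26(L), so W
n=28: →26(L), so W
n=29: →26(L), so W
n=30: →26(L), so W
n=31: →30(W), 29(W), 28(W), 27(W) — all W, so L
n=32: →31(L), so W
n=33: →31(L), so W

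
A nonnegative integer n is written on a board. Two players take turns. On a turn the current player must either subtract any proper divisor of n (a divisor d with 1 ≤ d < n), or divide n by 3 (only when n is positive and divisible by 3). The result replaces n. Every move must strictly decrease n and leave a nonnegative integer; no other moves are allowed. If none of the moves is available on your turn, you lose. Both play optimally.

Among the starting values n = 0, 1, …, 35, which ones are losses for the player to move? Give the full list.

0, 1, 4, 7, 9, 11, 13, 15, 17, 19, 23, 25, 28, 31

Build the W/L table. Terminal = L. A non-terminal position is W if it has a move to some L; otherwise it is L.
n=0: no move → L
n=1: no move → L
n=2: W (go to 1, an L position)
n=3: W (go to 1, an L position)
n=4: L (options 2(W), 3(W) are all W)
n=5: W (go to 4, an L position)
n=6: W (go to 4, an L position)
n=7: L (sole option 6(W) is W)
n=8: W (go to 4, an L position)
n=9: L (options 3(W), 6(W), 8(W) are all W)
n=10: W (go to 9, an L position)
n=11: L (sole option 10(W) is W)
n=12: W (go to 4, an L position)
n=13: L (sole option 12(W) is W)
n=14: W (go to 7, an L position)
n=15: L (options 5(W), 10(W), 12(W), 14(W) are all W)
n=16: W (go to 15, an L position)
n=17: L (sole option 16(W) is W)
n=18: W (go to 9, an L position)
n=19: L (sole option 18(W) is W)
n=20: W (go to 15, an L position)
n=21: W (go to 7, an L position)
n=22: W (go to 11, an L position)
n=23: L (sole option 22(W) is W)
n=24: W (go to 23, an L position)
n=25: L (options 20(W), 24(W) are all W)
n=26: W (go to 13, an L position)
n=27: W (go to 9, an L position)
n=28: L (options 14(W), 21(W), 24(W), 26(W), 27(W) are all W)
n=29: W (go to 28, an L position)
n=30: W (go to 15, an L position)
n=31: L (sole option 30(W) is W)
n=32: W (go to 28, an L position)
n=33: W (go to 11, an L position)
n=34: W (go to 17, an L position)
n=35: W (go to 28, an L position)
The losing starting values of n are exactly the entries labelled L in this table (14 of them).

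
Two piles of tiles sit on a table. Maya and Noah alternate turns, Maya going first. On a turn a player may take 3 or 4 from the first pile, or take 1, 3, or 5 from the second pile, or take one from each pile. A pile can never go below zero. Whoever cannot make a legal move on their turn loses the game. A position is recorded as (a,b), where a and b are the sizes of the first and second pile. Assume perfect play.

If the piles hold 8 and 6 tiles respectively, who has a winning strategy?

Compute win/loss labels from the base case upward. A position with no move is L. Any other position is W if it can reach an L in one move, else L.
No move ever increases a pile, so every position that can arise here has a ≤ 8 and b ≤ 6; it is enough to label the cells with 0 ≤ a ≤ 8 and 0 ≤ b ≤ 6.
Every move lowers a or b (never raises either), so fill the grid row by row in increasing a, and left to right within a row: each cell's successors are then already labelled.
      b=0  b=1  b=2  b=3  b=4  b=5  b=6
a=0:    L    W    L    W    L    W    L
a=1:    L    W    L    W    L    W    L
a=2:    L    W    L    W    L    W    L
a=3:    W    W    W    W    W    W    W
a=4:    W    L    W    L    W    L    W
a=5:    W    L    W    L    W    L    W
a=6:    W    L    W    L    W    L    W
a=7:    L    W    W    W    W    W    W
a=8:    L    W    L    W    L    W    L
Cells with no legal move (terminal, hence L): (0,0), (1,0), (2,0).
The remaining L cells, each justified by listing all of its moves:
(0,2): the only move is to (0,1)(W), a W ⇒ L
(0,4): moves to (0,3)(W), (0,1)(W); every one is W ⇒ L
(0,6): moves to (0,5)(W), (0,3)(W), (0,1)(W); every one is W ⇒ L
(1,2): moves to (1,1)(W), (0,1)(W); every one is W ⇒ L
(1,4): moves to (1,3)(W), (1,1)(W), (0,3)(W); every one is W ⇒ L
(1,6): moves to (1,5)(W), (1,3)(W), (1,1)(W), (0,5)(W); every one is W ⇒ L
(2,2): moves to (2,1)(W), (1,1)(W); every one is W ⇒ L
(2,4): moves to (2,3)(W), (2,1)(W), (1,3)(W); every one is W ⇒ L
(2,6): moves to (2,5)(W), (2,3)(W), (2,1)(W), (1,5)(W); every one is W ⇒ L
(4,1): moves to (1,1)(W), (0,1)(W), (4,0)(W), (3,0)(W); every one is W ⇒ L
(4,3): moves to (1,3)(W), (0,3)(W), (4,2)(W), (4,0)(W), (3,2)(W); every one is W ⇒ L
(4,5): moves to (1,5)(W), (0,5)(W), (4,4)(W), (4,2)(W), (4,0)(W), (3,4)(W); every one is W ⇒ L
(5,1): moves to (2,1)(W), (1,1)(W), (5,0)(W), (4,0)(W); every one is W ⇒ L
(5,3): moves to (2,3)(W), (1,3)(W), (5,2)(W), (5,0)(W), (4,2)(W); every one is W ⇒ L
(5,5): moves to (2,5)(W), (1,5)(W), (5,4)(W), (5,2)(W), (5,0)(W), (4,4)(W); every one is W ⇒ L
(6,1): moves to (3,1)(W), (2,1)(W), (6,0)(W), (5,0)(W); every one is W ⇒ L
(6,3): moves to (3,3)(W), (2,3)(W), (6,2)(W), (6,0)(W), (5,2)(W); every one is W ⇒ L
(6,5): moves to (3,5)(W), (2,5)(W), (6,4)(W), (6,2)(W), (6,0)(W), (5,4)(W); every one is W ⇒ L
(7,0): moves to (4,0)(W), (3,0)(W); every one is W ⇒ L
(8,0): moves to (5,0)(W), (4,0)(W); every one is W ⇒ L
(8,2): moves to (5,2)(W), (4,2)(W), (8,1)(W), (7,1)(W); every one is W ⇒ L
(8,4): moves to (5,4)(W), (4,4)(W), (8,3)(W), (8,1)(W), (7,3)(W); every one is W ⇒ L
(8,6): moves to (5,6)(W), (4,6)(W), (8,5)(W), (8,3)(W), (8,1)(W), (7,5)(W); every one is W ⇒ L
Every other cell has at least one move into one of the L cells above, so it is W.
Every move from (8,6) reaches a W position, so the mover loses.

Noah wins.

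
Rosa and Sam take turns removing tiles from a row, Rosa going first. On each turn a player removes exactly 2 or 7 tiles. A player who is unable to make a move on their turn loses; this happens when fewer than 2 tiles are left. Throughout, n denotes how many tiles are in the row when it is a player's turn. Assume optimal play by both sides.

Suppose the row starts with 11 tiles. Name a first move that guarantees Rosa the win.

Classify positions by backward induction: terminal positions (no move available) are L. From any other position, the mover wins iff some move reaches an L.
n=0: no move → L
n=1: no move → L
n=2: W (go to 0, an L position)
n=3: W (go to 1, an L position)
n=4: L (sole option 2(W) is W)
n=5: L (sole option 3(W) is W)
n=6: W (go to 4, an L position)
n=7: W (go to 5, an L position)
n=8: W (go to 1, an L position)
n=9: L (options 7(W), 2(W) are all W)
n=10: L (options 8(W), 3(W) are all W)
n=11: W (go to 9, an L position)
From 11, the L positions reachable in one move are: 9, 4. Any move reaching one of these is winning.

Remove 2, leaving 9.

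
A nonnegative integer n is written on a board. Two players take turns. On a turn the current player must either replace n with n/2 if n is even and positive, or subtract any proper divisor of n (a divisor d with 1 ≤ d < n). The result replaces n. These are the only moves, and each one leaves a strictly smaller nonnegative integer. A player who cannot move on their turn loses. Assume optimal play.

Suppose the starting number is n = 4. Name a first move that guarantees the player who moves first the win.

Move to 3.

Compute win/loss labels from the base case upward. A position with no move is L. Any other position is W if it can reach an L in one move, else L.
n=0: no move → L
n=1: no move → L
n=2: W (go to 1, an L position)
n=3: L (sole option 2(W) is W)
n=4: W (go to 3, an L position)
From 4, the L positions reachable in one move are: 3.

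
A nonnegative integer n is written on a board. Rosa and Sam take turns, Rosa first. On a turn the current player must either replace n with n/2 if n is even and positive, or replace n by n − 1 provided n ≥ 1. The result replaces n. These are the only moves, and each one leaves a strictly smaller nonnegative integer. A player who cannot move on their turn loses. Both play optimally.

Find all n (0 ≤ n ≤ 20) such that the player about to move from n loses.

Label each position W (a win for the player to move) or L (a loss). A position with no legal move is L; any other position is W exactly when some move reaches an L, and L when every move reaches a W.
n=0: no move → L
n=1: reaches L-position 0 → W
n=2: only reaches 1(W), which is W → L
n=3: reaches L-position 2 → W
n=4: reaches L-position 2 → W
n=5: only reaches 4(W), which is W → L
n=6: reaches L-position 5 → W
n=7: only reaches 6(W), which is W → L
n=8: reaches L-position 7 → W
n=9: only reaches 8(W), which is W → L
n=10: reaches L-position 5 → W
n=11: only reaches 10(W), which is W → L
n=12: reaches L-position 11 → W
n=13: only reaches 12(W), which is W → L
n=14: reaches L-position 7 → W
n=15: only reaches 14(W), which is W → L
n=16: reaches L-position 15 → W
n=17: only reaches 16(W), which is W → L
n=18: reaches L-position 9 → W
n=19: only reaches 18(W), which is W → L
n=20: reaches L-position 19 → W
Reading off the rows marked L gives the requested list; there are 10 such values of n.

0, 2, 5, 7, 9, 11, 13, 15, 17, 19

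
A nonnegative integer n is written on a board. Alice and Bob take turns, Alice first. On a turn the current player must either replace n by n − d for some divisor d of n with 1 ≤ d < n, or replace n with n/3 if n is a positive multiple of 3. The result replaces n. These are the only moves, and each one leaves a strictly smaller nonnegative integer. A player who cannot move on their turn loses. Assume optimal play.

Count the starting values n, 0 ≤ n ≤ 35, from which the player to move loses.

14

Compute win/loss labels from the base case upward. A position with no move is L. Any other position is W if it can reach an L in one move, else L.
n=0: no move → L
n=1: no move → L
n=2: →1(L), so W
n=3: →1(L), so W
n=4: →2(W), 3(W) — all W, so L
n=5: →4(L), so W
n=6: →4(L), so W
n=7: →6(W) only, which is W, so L
n=8: →4(L), so W
n=9: →3(W), 6(W), 8(W) — all W, so L
n=10: →9(L), so W
n=11: →10(W) only, which is W, so L
n=12: →4(L), so W
n=13: →12(W) only, which is W, so L
n=14: →7(L), so W
n=15: →5(W), 10(W), 12(W), 14(W) — all W, so L
n=16: →15(L), so W
n=17: →16(W) only, which is W, so L
n=18: →9(L), so W
n=19: →18(W) only, which is W, so L
n=20: →15(L), so W
n=21: →7(L), so W
n=22: →11(L), so W
n=23: →22(W) only, which is W, so L
n=24: →23(L), so W
n=25: →20(W), 24(W) — all W, so L
n=26: →13(L), so W
n=27: →9(L), so W
n=28: →14(W), 21(W), 24(W), 26(W), 27(W) — all W, so L
n=29: →28(L), so W
n=30: →15(L), so W
n=31: →30(W) only, which is W, so L
n=32: →28(L), so W
n=33: →11(L), so W
n=34: →17(L), so W
n=35: →28(L), so W
L entries with 0 ≤ n ≤ 35: n = 0, 1, 4, 7, 9, 11, 13, 15, 17, 19, 23, 25, 28, 31; that makes 14.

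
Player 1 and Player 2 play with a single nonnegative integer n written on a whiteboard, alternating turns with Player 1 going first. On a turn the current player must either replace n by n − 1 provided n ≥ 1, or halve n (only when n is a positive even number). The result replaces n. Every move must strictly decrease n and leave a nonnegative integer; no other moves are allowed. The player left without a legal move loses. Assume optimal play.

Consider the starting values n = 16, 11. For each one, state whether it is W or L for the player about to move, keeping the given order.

16: W, 11: L

Label each position W (a win for the player to move) or L (a loss). A position with no legal move is L; any other position is W exactly when some move reaches an L, and L when every move reaches a W.
n=0: no move → L
n=1: reaches L-position 0 → W
n=2: only reaches 1(W), which is W → L
n=3: reaches L-position 2 → W
n=4: reaches L-position 2 → W
n=5: only reaches 4(W), which is W → L
n=6: reaches L-position 5 → W
n=7: only reaches 6(W), which is W → L
n=8: reaches L-position 7 → W
n=9: only reaches 8(W), which is W → L
n=10: reaches L-position 5 → W
n=11: only reaches 10(W), which is W → L
n=12: reaches L-position 11 → W
n=13: only reaches 12(W), which is W → L
n=14: reaches L-position 7 → W
n=15: only reaches 14(W), which is W → L
n=16: reaches L-position 15 → W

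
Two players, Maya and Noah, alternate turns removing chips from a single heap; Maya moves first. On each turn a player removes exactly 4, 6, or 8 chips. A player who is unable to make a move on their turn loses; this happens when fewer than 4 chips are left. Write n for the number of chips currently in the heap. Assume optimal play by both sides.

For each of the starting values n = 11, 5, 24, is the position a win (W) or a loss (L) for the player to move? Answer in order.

Classify positions by backward induction: terminal positions (no move available) are L. From any other position, the mover wins iff some move reaches an L.
n=0: no move → L
n=1: no move → L
n=2: no move → L
n=3: no move → L
n=4: can move to 0, which is L ⇒ W
n=5: can move to 1, which is L ⇒ W
n=6: can move to 2, which is L ⇒ W
n=7: can move to 3, which is L ⇒ W
n=8: can move to 2, which is L ⇒ W
n=9: can move to 3, which is L ⇒ W
n=10: can move to 2, which is L ⇒ W
n=11: can move to 3, which is L ⇒ W
n=12: moves to 8(W), 6(W), 4(W); every one is W ⇒ L
n=13: moves to 9(W), 7(W), 5(W); every one is W ⇒ L
n=14: moves to 10(W), 8(W), 6(W); every one is W ⇒ L
n=15: moves to 11(W), 9(W), 7(W); every one is W ⇒ L
n=16: can move to 12, which is L ⇒ W
n=17: can move to 13, which is L ⇒ W
n=18: can move to 14, which is L ⇒ W
n=19: can move to 15, which is L ⇒ W
n=20: can move to 14, which is L ⇒ W
n=21: can move to 15, which is L ⇒ W
n=22: can move to 14, which is L ⇒ W
n=23: can move to 15, which is L ⇒ W
n=24: moves to 20(W), 18(W), 16(W); every one is W ⇒ L

11: W, 5: W, 24: L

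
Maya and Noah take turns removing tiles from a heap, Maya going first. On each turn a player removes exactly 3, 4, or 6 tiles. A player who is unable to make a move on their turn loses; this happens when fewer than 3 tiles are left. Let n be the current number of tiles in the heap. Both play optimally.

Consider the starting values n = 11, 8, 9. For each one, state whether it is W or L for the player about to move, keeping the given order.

11: L, 8: W, 9: L

Classify positions by backward induction: terminal positions (no move available) are L. From any other position, the mover wins iff some move reaches an L.
n=0: no move → L
n=1: no move → L
n=2: no move → L
n=3: W (go to 0, an L position)
n=4: W (go to 1, an L position)
n=5: W (go to 2, an L position)
n=6: W (go to 2, an L position)
n=7: W (go to 1, an L position)
n=8: W (go to 2, an L position)
n=9: L (options 6(W), 5(W), 3(W) are all W)
n=10: L (options 7(W), 6(W), 4(W) are all W)
n=11: L (options 8(W), 7(W), 5(W) are all W)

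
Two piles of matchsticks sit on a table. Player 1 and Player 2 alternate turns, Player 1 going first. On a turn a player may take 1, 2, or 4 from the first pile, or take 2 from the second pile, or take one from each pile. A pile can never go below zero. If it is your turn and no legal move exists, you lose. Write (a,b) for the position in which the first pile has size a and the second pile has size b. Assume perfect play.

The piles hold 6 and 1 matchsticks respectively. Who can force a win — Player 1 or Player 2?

Work bottom-up. With no move the player to move loses. Otherwise the position is W if at least one move leads to an L position for the opponent, and L if every move leads to a W.
No move ever increases a pile, so every position that can arise here has a ≤ 6 and b ≤ 1; it is enough to label the cells with 0 ≤ a ≤ 6 and 0 ≤ b ≤ 1.
Every move lowers a or b (never raises either), so fill the grid row by row in increasing a, and left to right within a row: each cell's successors are then already labelled.
      b=0  b=1
a=0:    L    L
a=1:    W    W
a=2:    W    W
a=3:    L    L
a=4:    W    W
a=5:    W    W
a=6:    L    L
Cells with no legal move (terminal, hence L): (0,0), (0,1).
The remaining L cells, each justified by listing all of its moves:
(3,0): moves to (2,0)(W), (1,0)(W); every one is W ⇒ L
(3,1): moves to (2,1)(W), (1,1)(W), (2,0)(W); every one is W ⇒ L
(6,0): moves to (5,0)(W), (4,0)(W), (2,0)(W); every one is W ⇒ L
(6,1): moves to (5,1)(W), (4,1)(W), (2,1)(W), (5,0)(W); every one is W ⇒ L
Every other cell has at least one move into one of the L cells above, so it is W.
Every move from (6,1) reaches a W position, so the mover loses.

Player 2 wins.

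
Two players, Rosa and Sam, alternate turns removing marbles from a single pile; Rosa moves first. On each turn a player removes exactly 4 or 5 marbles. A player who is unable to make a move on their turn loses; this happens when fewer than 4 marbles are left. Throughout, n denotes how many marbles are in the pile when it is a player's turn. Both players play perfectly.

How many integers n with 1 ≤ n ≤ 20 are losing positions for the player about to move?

Work bottom-up. With no move the player to move loses. Otherwise the position is W if at least one move leads to an L position for the opponent, and L if every move leads to a W.
n=0: no move → L
n=1: no move → L
n=2: no move → L
n=3: no move → L
n=4: reaches L-position 0 → W
n=5: reaches L-position 1 → W
n=6: reaches L-position 2 → W
n=7: reaches L-position 3 → W
n=8: reaches L-position 3 → W
n=9: only reaches 5(W), 4(W), all W → L
n=10: only reaches 6(W), 5(W), all W → L
n=11: only reaches 7(W), 6(W), all W → L
n=12: only reaches 8(W), 7(W), all W → L
n=13: reaches L-position 9 → W
n=14: reaches L-position 10 → W
n=15: reaches L-position 11 → W
n=16: reaches L-position 12 → W
n=17: reaches L-position 12 → W
n=18: only reaches 14(W), 13(W), all W → L
n=19: only reaches 15(W), 14(W), all W → L
n=20: only reaches 16(W), 15(W), all W → L
L entries with 1 ≤ n ≤ 20 (n=0 is outside the asked range and is not counted): n = 1, 2, 3, 9, 10, 11, 12, 18, 19, 20; that makes 10.

10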